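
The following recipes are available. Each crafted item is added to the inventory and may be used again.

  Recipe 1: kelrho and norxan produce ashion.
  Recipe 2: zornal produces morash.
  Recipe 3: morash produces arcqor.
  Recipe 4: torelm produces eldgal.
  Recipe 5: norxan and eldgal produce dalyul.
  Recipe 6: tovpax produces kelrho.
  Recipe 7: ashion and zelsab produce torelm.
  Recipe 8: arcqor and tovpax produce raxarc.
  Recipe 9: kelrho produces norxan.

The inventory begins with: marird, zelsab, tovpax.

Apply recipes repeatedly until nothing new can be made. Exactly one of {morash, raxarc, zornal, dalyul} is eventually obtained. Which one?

dalyul

tovpax → kelrho (Recipe 6).
Using Recipe 9, kelrho makes norxan.
Using Recipe 1, kelrho and norxan make ashion.
ashion and zelsab → torelm (Recipe 7).
torelm → eldgal (Recipe 4).
Using Recipe 5, norxan and eldgal make dalyul.
morash would need zornal (Recipe 2), but zornal is never obtained. raxarc would need arcqor and tovpax (Recipe 8), but arcqor is never obtained. No rule produces zornal, and it is not given.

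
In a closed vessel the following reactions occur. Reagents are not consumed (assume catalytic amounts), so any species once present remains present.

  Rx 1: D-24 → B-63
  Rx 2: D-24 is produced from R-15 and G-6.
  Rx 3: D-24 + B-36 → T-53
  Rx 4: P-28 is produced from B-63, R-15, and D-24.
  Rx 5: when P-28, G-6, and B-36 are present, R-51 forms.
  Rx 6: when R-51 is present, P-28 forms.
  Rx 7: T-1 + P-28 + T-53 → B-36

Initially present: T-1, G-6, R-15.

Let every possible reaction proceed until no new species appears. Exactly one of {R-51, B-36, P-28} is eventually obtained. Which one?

R-15 and G-6 present → D-24 forms (Rx 2).
D-24 present → B-63 forms (Rx 1).
B-63, R-15, and D-24 present → P-28 forms (Rx 4).
R-51 would need P-28, G-6, and B-36 (Rx 5), but B-36 never forms. B-36 would need T-1, P-28, and T-53 (Rx 7), but T-53 never forms.

P-28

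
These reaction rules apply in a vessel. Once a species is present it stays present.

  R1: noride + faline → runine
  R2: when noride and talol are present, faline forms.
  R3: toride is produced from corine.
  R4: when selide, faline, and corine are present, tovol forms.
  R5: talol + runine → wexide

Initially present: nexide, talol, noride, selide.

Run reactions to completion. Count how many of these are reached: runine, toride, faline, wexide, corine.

noride and talol present → faline forms (R2).
noride and faline present → runine forms (R1).
talol and runine present → wexide forms (R5).
runine: reached.
toride would need corine (R3), but corine never forms.
faline: reached.
wexide: reached.
No rule produces corine, and it is not given.
Reached: runine, faline, and wexide — 3 of the 5.

3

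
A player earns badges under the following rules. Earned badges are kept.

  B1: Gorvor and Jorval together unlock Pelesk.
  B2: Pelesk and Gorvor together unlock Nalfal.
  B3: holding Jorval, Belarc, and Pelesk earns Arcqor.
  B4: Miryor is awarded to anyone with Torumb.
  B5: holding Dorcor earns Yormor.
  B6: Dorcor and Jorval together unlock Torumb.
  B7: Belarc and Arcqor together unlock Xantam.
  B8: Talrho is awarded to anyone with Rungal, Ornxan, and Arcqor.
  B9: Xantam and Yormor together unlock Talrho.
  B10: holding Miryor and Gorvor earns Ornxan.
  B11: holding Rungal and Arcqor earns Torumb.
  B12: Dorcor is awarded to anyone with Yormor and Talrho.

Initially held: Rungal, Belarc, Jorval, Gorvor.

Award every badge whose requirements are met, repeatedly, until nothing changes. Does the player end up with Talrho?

Yes

With Gorvor and Jorval, Pelesk is earned (B1).
With Jorval, Belarc, and Pelesk, Arcqor is earned (B3).
With Rungal and Arcqor, Torumb is earned (B11).
With Torumb, Miryor is earned (B4).
With Miryor and Gorvor, Ornxan is earned (B10).
With Rungal, Ornxan, and Arcqor, Talrho is earned (B8).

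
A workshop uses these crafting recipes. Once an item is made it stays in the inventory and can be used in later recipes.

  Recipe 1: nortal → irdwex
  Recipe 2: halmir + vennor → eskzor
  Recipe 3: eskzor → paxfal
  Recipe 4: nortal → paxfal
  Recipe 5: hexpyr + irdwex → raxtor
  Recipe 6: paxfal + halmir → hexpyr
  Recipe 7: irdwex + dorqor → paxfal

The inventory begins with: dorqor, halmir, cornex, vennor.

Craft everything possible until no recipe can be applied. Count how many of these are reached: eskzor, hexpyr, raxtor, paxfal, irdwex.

3

halmir + vennor → eskzor (Recipe 2).
Using Recipe 3, eskzor makes paxfal.
paxfal + halmir → hexpyr (Recipe 6).
eskzor: reached.
hexpyr: reached.
raxtor would need hexpyr and irdwex (Recipe 5), but irdwex is never obtained.
paxfal: reached.
irdwex would need nortal (Recipe 1), but nortal is never obtained.
Reached: eskzor, hexpyr, and paxfal — 3 of the 5.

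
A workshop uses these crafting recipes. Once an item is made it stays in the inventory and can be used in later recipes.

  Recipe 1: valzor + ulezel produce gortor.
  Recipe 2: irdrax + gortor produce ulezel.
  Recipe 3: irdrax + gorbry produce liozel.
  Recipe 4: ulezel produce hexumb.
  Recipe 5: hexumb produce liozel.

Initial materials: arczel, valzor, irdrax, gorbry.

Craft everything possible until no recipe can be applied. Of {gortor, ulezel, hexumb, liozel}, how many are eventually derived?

Using Recipe 3, irdrax and gorbry make liozel.
gortor would need valzor and ulezel (Recipe 1), but ulezel is never obtained.
ulezel would need irdrax and gortor (Recipe 2), but gortor is never obtained.
hexumb would need ulezel (Recipe 4), but ulezel is never obtained.
liozel: reached.
Reached: liozel — 1 of the 4.

1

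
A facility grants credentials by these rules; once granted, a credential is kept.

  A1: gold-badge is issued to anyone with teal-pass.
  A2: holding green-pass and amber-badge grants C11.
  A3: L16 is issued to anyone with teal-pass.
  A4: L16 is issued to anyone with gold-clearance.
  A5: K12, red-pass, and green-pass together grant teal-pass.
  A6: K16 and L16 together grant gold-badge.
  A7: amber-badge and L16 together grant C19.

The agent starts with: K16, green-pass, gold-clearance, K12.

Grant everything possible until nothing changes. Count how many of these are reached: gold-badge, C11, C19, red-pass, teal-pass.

Holding gold-clearance grants L16 (A4).
Holding K16 and L16 grants gold-badge (A6).
gold-badge: reached.
C11 would need green-pass and amber-badge (A2), but amber-badge is never granted.
C19 would need amber-badge and L16 (A7), but amber-badge is never granted.
No rule produces red-pass, and it is not given.
teal-pass would need K12, red-pass, and green-pass (A5), but red-pass is never granted.
Reached: gold-badge — 1 of the 5.

1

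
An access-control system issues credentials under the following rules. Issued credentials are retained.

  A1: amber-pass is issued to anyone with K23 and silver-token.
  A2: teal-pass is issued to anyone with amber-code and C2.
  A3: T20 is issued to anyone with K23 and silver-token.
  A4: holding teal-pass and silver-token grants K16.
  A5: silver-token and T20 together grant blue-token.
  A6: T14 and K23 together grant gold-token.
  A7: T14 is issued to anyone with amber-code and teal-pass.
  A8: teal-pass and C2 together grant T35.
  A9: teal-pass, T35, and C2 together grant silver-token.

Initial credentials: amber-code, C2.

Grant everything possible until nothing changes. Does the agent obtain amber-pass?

amber-pass would need K23 and silver-token (A1), but K23 is never granted.

No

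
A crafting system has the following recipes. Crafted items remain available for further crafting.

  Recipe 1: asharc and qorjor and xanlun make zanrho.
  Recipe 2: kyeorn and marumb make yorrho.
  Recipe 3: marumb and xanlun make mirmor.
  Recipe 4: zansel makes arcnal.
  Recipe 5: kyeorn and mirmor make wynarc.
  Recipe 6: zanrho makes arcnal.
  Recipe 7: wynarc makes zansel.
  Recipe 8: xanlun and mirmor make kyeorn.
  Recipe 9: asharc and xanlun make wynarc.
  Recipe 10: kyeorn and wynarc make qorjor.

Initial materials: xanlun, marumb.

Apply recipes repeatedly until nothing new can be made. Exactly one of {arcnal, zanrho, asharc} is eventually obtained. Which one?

Using Recipe 3, marumb and xanlun make mirmor.
Using Recipe 8, xanlun and mirmor make kyeorn.
Using Recipe 5, kyeorn and mirmor make wynarc.
wynarc → zansel (Recipe 7).
zansel → arcnal (Recipe 4).
No rule produces asharc, and it is not given. zanrho would need asharc, qorjor, and xanlun (Recipe 1), but asharc is never obtained.

arcnal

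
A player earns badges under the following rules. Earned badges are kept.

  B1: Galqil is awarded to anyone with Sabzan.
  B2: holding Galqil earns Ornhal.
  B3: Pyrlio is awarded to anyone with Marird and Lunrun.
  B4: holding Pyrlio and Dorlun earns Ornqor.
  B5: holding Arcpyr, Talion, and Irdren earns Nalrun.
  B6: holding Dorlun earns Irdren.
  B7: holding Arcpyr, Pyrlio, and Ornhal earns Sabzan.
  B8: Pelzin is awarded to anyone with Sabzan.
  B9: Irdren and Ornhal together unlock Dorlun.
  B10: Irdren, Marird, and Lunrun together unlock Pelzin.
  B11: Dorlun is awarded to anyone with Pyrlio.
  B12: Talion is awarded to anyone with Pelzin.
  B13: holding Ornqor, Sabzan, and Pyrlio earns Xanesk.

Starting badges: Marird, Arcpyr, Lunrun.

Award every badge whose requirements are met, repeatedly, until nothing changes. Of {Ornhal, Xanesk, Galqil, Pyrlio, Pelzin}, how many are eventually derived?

With Marird and Lunrun, Pyrlio is earned (B3).
With Pyrlio, Dorlun is earned (B11).
With Dorlun, Irdren is earned (B6).
With Irdren, Marird, and Lunrun, Pelzin is earned (B10).
Ornhal would need Galqil (B2), but Galqil is never earned.
Xanesk would need Ornqor, Sabzan, and Pyrlio (B13), but Sabzan is never earned.
Galqil would need Sabzan (B1), but Sabzan is never earned.
Pyrlio: reached.
Pelzin: reached.
Reached: Pyrlio and Pelzin — 2 of the 5.

2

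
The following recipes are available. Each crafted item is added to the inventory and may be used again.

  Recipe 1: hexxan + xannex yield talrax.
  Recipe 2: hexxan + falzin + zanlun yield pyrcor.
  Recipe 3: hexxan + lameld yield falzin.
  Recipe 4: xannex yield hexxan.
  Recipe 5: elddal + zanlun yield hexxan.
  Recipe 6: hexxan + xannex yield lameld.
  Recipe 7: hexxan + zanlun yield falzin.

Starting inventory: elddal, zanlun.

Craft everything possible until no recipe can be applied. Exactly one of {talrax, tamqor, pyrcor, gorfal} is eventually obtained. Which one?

pyrcor

Using Recipe 5, elddal and zanlun make hexxan.
Using Recipe 7, hexxan and zanlun make falzin.
hexxan + falzin + zanlun → pyrcor (Recipe 2).
talrax would need hexxan and xannex (Recipe 1), but xannex is never obtained. No rule produces gorfal, and it is not given. No rule produces tamqor, and it is not given.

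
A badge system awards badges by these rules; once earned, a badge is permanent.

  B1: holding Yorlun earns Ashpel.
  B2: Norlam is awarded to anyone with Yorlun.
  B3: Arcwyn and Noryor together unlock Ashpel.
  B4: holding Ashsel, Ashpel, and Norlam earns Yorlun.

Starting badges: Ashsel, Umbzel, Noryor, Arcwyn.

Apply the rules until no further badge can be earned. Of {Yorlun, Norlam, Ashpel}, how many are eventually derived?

1

With Arcwyn and Noryor, Ashpel is earned (B3).
Yorlun would need Ashsel, Ashpel, and Norlam (B4), but Norlam is never earned.
Norlam would need Yorlun (B2), but Yorlun is never earned.
Ashpel: reached.
Reached: Ashpel — 1 of the 3.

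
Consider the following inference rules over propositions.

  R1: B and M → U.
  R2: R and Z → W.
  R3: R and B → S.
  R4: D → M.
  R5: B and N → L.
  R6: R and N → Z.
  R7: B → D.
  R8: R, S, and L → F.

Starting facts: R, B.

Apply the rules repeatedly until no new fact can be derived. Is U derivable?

Yes

From B, R7 gives D.
D holds, so M follows (R4).
B and M hold, so U follows (R1).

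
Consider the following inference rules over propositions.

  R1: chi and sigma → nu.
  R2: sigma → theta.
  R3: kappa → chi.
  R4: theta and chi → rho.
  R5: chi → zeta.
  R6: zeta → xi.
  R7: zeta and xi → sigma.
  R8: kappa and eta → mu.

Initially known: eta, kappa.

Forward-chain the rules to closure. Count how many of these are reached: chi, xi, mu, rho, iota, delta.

From kappa and eta, R8 gives mu.
kappa holds, so chi follows (R3).
chi holds, so zeta follows (R5).
zeta holds, so xi follows (R6).
From zeta and xi, R7 gives sigma.
sigma holds, so theta follows (R2).
theta and chi hold, so rho follows (R4).
chi: reached.
xi: reached.
mu: reached.
rho: reached.
No rule produces iota, and it is not given.
No rule produces delta, and it is not given.
Reached: chi, xi, mu, and rho — 4 of the 6.

4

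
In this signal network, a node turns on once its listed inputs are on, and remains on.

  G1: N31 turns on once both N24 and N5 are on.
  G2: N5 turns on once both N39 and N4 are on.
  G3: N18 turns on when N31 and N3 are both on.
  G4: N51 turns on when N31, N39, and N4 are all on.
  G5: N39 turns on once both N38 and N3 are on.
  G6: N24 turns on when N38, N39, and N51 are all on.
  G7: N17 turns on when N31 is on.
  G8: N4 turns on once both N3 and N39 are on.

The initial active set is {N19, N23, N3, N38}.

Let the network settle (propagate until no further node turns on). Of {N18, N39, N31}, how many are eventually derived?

N38 and N3 are on, so N39 turns on (G5).
N18 would need N31 and N3 (G3), but N31 never turns on.
N39: reached.
N31 would need N24 and N5 (G1), but N24 never turns on.
Reached: N39 — 1 of the 3.

1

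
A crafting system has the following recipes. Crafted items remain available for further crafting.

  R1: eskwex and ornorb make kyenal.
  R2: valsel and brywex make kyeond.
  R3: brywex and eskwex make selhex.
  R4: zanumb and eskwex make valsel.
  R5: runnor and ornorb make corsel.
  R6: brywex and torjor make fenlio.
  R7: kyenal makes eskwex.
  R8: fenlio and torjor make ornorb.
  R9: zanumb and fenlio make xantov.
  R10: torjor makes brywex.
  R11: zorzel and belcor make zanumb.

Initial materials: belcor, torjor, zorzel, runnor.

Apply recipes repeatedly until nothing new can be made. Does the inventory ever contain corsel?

Yes

torjor → brywex (R10).
Using R6, brywex and torjor make fenlio.
Using R8, fenlio and torjor make ornorb.
Using R5, runnor and ornorb make corsel.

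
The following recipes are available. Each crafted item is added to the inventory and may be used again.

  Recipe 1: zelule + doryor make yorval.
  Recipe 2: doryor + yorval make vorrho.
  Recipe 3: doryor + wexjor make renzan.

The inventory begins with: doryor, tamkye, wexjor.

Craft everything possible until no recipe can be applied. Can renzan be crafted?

Yes

doryor + wexjor → renzan (Recipe 3).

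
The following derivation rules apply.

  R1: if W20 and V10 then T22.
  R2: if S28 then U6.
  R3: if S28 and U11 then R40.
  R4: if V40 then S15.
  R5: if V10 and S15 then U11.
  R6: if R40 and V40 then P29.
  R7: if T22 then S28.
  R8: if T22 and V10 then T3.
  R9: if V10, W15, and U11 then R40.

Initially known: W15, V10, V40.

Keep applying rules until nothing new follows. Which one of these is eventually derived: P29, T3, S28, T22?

P29

V40 holds, so S15 follows (R4).
V10 and S15 hold, so U11 follows (R5).
From V10, W15, and U11, R9 gives R40.
R40 and V40 hold, so P29 follows (R6).
T3 would need T22 and V10 (R8), but T22 is never established. S28 would need T22 (R7), but T22 is never established. T22 would need W20 and V10 (R1), but W20 is never established.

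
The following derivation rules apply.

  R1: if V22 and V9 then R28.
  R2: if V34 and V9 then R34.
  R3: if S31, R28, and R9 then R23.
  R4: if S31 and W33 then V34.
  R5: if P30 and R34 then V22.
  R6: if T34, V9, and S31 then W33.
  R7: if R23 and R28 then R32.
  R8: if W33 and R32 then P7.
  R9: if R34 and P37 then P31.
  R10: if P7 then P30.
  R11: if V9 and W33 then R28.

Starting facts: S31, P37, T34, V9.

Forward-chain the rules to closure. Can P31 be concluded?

Yes

T34, V9, and S31 hold, so W33 follows (R6).
From S31 and W33, R4 gives V34.
From V34 and V9, R2 gives R34.
R34 and P37 hold, so P31 follows (R9).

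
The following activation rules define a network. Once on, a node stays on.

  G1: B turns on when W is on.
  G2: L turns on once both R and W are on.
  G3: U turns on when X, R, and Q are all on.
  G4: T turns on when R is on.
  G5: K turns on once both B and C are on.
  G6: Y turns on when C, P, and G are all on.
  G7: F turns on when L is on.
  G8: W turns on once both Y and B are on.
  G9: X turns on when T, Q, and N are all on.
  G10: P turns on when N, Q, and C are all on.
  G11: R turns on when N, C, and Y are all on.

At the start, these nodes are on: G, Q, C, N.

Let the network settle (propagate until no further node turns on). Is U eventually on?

Yes

G10: N, Q, and C on → P on.
G6: C, P, and G on → Y on.
N, C, and Y are on, so R turns on (G11).
G4: R on → T on.
G9: T, Q, and N on → X on.
X, R, and Q are on, so U turns on (G3).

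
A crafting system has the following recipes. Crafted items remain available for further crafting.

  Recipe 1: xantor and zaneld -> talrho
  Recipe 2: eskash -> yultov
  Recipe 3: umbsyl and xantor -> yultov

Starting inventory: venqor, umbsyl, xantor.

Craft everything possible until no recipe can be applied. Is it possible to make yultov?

Using Recipe 3, umbsyl and xantor make yultov.

Yes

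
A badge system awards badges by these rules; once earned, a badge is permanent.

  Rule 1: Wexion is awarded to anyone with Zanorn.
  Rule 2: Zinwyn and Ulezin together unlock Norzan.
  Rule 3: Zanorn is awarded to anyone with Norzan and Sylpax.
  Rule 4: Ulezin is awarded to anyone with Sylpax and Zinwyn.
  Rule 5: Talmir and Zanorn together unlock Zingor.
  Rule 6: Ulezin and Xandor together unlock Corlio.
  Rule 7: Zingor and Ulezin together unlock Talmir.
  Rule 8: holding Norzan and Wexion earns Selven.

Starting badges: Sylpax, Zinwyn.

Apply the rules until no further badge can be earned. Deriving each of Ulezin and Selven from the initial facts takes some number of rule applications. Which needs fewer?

Ulezin: With Sylpax and Zinwyn, Ulezin is earned (Rule 4). [1 rule application]
Selven: With Sylpax and Zinwyn, Ulezin is earned (Rule 4). With Zinwyn and Ulezin, Norzan is earned (Rule 2). With Norzan and Sylpax, Zanorn is earned (Rule 3). With Zanorn, Wexion is earned (Rule 1). With Norzan and Wexion, Selven is earned (Rule 8). [5 rule applications]
Ulezin needs fewer.

Ulezin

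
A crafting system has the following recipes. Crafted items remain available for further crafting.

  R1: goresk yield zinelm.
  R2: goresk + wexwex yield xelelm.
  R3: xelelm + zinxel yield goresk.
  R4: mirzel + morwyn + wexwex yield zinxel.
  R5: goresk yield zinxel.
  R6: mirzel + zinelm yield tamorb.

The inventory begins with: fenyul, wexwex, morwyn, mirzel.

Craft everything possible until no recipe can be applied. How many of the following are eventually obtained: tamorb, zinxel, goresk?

Using R4, mirzel, morwyn, and wexwex make zinxel.
tamorb would need mirzel and zinelm (R6), but zinelm is never obtained.
zinxel: reached.
goresk would need xelelm and zinxel (R3), but xelelm is never obtained.
Reached: zinxel — 1 of the 3.

1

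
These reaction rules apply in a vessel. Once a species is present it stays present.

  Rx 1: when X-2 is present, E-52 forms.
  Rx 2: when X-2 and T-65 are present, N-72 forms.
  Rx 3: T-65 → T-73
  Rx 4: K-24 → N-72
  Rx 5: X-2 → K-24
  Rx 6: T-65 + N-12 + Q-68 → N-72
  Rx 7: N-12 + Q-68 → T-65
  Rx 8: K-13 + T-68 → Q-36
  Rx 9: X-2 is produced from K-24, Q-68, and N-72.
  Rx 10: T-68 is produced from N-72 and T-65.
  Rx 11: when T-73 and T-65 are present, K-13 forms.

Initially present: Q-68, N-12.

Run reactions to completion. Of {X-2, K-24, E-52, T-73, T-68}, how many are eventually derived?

2

N-12 and Q-68 present → T-65 forms (Rx 7).
T-65 present → T-73 forms (Rx 3).
T-65, N-12, and Q-68 present → N-72 forms (Rx 6).
N-72 and T-65 present → T-68 forms (Rx 10).
X-2 would need K-24, Q-68, and N-72 (Rx 9), but K-24 never forms.
K-24 would need X-2 (Rx 5), but X-2 never forms.
E-52 would need X-2 (Rx 1), but X-2 never forms.
T-73: reached.
T-68: reached.
Reached: T-73 and T-68 — 2 of the 5.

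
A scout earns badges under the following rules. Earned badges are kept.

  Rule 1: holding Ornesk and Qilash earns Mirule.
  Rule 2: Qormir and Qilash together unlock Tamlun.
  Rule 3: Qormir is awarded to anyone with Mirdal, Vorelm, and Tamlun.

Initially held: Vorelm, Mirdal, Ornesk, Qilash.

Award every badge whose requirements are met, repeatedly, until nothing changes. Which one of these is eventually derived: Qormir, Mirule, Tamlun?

Mirule

With Ornesk and Qilash, Mirule is earned (Rule 1).
Tamlun would need Qormir and Qilash (Rule 2), but Qormir is never earned. Qormir would need Mirdal, Vorelm, and Tamlun (Rule 3), but Tamlun is never earned.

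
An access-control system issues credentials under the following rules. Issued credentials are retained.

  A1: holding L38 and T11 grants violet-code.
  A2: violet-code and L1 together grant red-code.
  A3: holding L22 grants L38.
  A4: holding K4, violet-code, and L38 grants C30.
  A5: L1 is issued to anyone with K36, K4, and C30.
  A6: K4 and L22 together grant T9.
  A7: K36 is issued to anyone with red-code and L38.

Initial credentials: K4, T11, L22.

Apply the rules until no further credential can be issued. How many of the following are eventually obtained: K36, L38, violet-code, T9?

Holding K4 and L22 grants T9 (A6).
Holding L22 grants L38 (A3).
Holding L38 and T11 grants violet-code (A1).
K36 would need red-code and L38 (A7), but red-code is never granted.
L38: reached.
violet-code: reached.
T9: reached.
Reached: L38, violet-code, and T9 — 3 of the 4.

3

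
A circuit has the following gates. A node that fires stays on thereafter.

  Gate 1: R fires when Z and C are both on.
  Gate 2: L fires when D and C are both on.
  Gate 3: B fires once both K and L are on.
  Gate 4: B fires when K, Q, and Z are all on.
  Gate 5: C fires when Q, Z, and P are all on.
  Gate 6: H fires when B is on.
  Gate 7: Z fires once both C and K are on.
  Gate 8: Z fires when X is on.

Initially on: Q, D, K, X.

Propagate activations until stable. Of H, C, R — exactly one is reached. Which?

X is on, so Z fires (Gate 8).
Gate 4: K, Q, and Z on → B on.
B is on, so H fires (Gate 6).
R would need Z and C (Gate 1), but C never turns on. C would need Q, Z, and P (Gate 5), but P never turns on.

H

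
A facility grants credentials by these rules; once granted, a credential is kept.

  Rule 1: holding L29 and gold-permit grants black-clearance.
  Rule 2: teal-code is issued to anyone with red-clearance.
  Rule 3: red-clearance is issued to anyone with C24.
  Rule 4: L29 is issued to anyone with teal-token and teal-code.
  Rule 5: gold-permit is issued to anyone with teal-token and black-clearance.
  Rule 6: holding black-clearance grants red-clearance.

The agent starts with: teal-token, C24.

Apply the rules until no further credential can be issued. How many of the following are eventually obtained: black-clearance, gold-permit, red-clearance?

1

Holding C24 grants red-clearance (Rule 3).
black-clearance would need L29 and gold-permit (Rule 1), but gold-permit is never granted.
gold-permit would need teal-token and black-clearance (Rule 5), but black-clearance is never granted.
red-clearance: reached.
Reached: red-clearance — 1 of the 3.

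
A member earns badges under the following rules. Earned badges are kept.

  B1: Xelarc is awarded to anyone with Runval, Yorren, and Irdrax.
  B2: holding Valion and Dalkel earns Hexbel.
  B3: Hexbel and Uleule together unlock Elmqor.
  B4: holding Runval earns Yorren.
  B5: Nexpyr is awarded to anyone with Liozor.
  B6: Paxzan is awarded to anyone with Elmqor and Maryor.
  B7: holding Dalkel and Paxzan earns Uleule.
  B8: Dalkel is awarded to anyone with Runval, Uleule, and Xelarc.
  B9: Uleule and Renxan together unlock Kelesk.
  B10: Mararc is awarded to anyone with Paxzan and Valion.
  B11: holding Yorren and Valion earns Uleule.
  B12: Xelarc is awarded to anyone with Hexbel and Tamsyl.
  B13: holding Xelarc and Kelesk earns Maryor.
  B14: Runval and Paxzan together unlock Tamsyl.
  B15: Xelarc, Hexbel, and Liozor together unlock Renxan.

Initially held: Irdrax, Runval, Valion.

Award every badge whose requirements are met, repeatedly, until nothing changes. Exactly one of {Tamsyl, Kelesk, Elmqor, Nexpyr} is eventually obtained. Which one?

Elmqor

With Runval, Yorren is earned (B4).
With Runval, Yorren, and Irdrax, Xelarc is earned (B1).
With Yorren and Valion, Uleule is earned (B11).
With Runval, Uleule, and Xelarc, Dalkel is earned (B8).
With Valion and Dalkel, Hexbel is earned (B2).
With Hexbel and Uleule, Elmqor is earned (B3).
Nexpyr would need Liozor (B5), but Liozor is never earned. Tamsyl would need Runval and Paxzan (B14), but Paxzan is never earned. Kelesk would need Uleule and Renxan (B9), but Renxan is never earned.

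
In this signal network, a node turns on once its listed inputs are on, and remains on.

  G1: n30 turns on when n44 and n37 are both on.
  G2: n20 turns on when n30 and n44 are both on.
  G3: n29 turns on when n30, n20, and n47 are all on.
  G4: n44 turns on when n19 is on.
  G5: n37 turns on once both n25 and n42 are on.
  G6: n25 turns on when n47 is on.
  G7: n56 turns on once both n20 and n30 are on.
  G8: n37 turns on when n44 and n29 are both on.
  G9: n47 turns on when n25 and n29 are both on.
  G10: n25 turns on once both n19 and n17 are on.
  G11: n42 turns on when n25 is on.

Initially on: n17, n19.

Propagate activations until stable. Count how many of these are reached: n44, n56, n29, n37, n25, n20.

G10: n19 and n17 on → n25 on.
G4: n19 on → n44 on.
n25 is on, so n42 turns on (G11).
G5: n25 and n42 on → n37 on.
G1: n44 and n37 on → n30 on.
G2: n30 and n44 on → n20 on.
G7: n20 and n30 on → n56 on.
n44: reached.
n56: reached.
n29 would need n30, n20, and n47 (G3), but n47 never turns on.
n37: reached.
n25: reached.
n20: reached.
Reached: n44, n56, n37, n25, and n20 — 5 of the 6.

5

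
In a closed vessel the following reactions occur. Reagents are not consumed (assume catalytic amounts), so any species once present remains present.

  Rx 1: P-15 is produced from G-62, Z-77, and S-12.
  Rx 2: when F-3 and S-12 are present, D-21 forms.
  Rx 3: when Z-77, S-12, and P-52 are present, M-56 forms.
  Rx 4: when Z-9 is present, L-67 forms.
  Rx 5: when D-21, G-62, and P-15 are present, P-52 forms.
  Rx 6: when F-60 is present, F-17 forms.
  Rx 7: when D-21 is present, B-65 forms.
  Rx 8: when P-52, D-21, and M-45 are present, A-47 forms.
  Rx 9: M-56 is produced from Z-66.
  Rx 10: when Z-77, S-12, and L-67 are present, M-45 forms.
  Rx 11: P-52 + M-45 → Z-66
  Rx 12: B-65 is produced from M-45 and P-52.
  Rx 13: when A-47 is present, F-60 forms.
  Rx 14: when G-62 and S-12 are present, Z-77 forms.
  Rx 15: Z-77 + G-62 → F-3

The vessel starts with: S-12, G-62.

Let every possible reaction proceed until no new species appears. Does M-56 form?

Yes

G-62 and S-12 present → Z-77 forms (Rx 14).
G-62, Z-77, and S-12 present → P-15 forms (Rx 1).
Z-77 and G-62 present → F-3 forms (Rx 15).
F-3 and S-12 present → D-21 forms (Rx 2).
D-21, G-62, and P-15 present → P-52 forms (Rx 5).
Z-77, S-12, and P-52 present → M-56 forms (Rx 3).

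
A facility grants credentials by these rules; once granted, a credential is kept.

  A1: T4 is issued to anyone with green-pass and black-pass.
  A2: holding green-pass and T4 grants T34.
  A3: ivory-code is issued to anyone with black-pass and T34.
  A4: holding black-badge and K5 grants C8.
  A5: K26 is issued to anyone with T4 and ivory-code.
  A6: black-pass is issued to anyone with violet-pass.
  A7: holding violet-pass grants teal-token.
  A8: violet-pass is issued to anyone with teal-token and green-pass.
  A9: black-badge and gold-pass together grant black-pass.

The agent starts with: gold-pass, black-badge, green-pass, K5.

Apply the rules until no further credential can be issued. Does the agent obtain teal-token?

No

teal-token would need violet-pass (A7), but violet-pass is never granted.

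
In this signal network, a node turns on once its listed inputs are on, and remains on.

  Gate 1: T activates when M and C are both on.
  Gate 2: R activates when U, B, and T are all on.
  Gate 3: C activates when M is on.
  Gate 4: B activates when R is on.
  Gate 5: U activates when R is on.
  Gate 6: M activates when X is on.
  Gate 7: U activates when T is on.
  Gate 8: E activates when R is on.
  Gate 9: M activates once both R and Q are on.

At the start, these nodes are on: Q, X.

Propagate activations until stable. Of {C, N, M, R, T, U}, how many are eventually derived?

4

Gate 6: X on → M on.
M is on, so C activates (Gate 3).
M and C are on, so T activates (Gate 1).
T is on, so U activates (Gate 7).
C: reached.
No rule produces N, and it is not given.
M: reached.
R would need U, B, and T (Gate 2), but B never turns on.
T: reached.
U: reached.
Reached: C, M, T, and U — 4 of the 6.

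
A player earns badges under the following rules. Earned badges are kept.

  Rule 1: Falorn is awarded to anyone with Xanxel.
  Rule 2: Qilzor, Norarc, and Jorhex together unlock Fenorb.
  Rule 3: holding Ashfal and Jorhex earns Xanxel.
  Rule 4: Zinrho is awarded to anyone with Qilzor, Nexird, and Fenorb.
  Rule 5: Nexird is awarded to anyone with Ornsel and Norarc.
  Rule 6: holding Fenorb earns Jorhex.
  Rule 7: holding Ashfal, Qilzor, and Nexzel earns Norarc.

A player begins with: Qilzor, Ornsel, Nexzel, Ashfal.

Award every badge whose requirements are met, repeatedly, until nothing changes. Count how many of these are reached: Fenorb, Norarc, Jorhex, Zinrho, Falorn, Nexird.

With Ashfal, Qilzor, and Nexzel, Norarc is earned (Rule 7).
With Ornsel and Norarc, Nexird is earned (Rule 5).
Fenorb would need Qilzor, Norarc, and Jorhex (Rule 2), but Jorhex is never earned.
Norarc: reached.
Jorhex would need Fenorb (Rule 6), but Fenorb is never earned.
Zinrho would need Qilzor, Nexird, and Fenorb (Rule 4), but Fenorb is never earned.
Falorn would need Xanxel (Rule 1), but Xanxel is never earned.
Nexird: reached.
Reached: Norarc and Nexird — 2 of the 6.

2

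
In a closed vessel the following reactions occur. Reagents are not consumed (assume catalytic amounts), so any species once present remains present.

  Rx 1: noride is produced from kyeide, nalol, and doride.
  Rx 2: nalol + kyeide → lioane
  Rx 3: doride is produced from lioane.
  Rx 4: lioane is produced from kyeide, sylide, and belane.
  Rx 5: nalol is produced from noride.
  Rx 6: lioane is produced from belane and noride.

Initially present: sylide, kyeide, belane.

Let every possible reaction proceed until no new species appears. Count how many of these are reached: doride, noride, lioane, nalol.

kyeide, sylide, and belane present → lioane forms (Rx 4).
lioane present → doride forms (Rx 3).
doride: reached.
noride would need kyeide, nalol, and doride (Rx 1), but nalol never forms.
lioane: reached.
nalol would need noride (Rx 5), but noride never forms.
Reached: doride and lioane — 2 of the 4.

2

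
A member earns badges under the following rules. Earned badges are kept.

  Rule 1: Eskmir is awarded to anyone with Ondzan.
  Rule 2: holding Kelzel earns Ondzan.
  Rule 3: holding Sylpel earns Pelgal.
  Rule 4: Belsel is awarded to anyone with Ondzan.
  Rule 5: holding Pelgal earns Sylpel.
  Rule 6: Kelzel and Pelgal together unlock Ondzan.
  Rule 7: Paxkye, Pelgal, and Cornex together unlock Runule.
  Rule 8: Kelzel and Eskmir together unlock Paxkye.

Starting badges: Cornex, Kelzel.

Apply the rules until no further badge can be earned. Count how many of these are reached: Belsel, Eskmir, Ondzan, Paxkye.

With Kelzel, Ondzan is earned (Rule 2).
With Ondzan, Eskmir is earned (Rule 1).
With Ondzan, Belsel is earned (Rule 4).
With Kelzel and Eskmir, Paxkye is earned (Rule 8).
Belsel: reached.
Eskmir: reached.
Ondzan: reached.
Paxkye: reached.
All 4 are reached.

4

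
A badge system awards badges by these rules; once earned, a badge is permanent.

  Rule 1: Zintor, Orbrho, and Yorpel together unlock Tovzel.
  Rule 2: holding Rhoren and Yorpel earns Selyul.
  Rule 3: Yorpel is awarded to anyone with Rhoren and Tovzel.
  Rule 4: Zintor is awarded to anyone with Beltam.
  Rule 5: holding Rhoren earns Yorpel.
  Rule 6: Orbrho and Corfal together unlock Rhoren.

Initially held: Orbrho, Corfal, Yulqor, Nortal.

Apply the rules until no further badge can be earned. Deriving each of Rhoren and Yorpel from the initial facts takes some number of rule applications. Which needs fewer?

Rhoren: With Orbrho and Corfal, Rhoren is earned (Rule 6). [1 rule application]
Yorpel: With Orbrho and Corfal, Rhoren is earned (Rule 6). With Rhoren, Yorpel is earned (Rule 5). [2 rule applications]
Rhoren needs fewer.

Rhoren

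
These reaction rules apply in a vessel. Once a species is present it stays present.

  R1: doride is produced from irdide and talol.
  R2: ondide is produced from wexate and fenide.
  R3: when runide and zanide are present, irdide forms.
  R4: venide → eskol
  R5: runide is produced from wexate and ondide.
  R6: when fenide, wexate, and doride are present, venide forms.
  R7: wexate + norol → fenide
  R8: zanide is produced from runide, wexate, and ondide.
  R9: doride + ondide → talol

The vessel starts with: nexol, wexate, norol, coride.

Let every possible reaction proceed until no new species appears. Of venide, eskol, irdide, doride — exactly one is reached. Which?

irdide

wexate and norol present → fenide forms (R7).
wexate and fenide present → ondide forms (R2).
wexate and ondide present → runide forms (R5).
runide, wexate, and ondide present → zanide forms (R8).
runide and zanide present → irdide forms (R3).
venide would need fenide, wexate, and doride (R6), but doride never forms. eskol would need venide (R4), but venide never forms. doride would need irdide and talol (R1), but talol never forms.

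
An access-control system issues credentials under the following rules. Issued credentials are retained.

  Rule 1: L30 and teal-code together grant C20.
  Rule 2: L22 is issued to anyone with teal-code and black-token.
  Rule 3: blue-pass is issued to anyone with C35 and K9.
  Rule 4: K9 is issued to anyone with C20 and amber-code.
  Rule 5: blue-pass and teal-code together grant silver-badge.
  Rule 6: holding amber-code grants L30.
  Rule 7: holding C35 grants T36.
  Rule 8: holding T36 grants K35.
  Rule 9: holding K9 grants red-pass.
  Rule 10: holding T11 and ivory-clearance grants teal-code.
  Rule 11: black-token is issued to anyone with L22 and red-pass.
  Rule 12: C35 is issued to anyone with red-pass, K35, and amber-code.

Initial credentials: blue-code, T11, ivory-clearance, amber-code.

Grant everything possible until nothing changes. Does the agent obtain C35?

No

C35 would need red-pass, K35, and amber-code (Rule 12), but K35 is never granted.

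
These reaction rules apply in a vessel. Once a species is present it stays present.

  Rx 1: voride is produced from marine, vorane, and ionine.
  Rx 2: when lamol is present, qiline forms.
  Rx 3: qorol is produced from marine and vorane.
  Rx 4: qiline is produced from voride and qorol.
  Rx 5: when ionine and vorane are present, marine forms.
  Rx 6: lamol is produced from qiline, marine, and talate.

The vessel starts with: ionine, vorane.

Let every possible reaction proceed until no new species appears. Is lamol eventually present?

lamol would need qiline, marine, and talate (Rx 6), but talate never forms.

No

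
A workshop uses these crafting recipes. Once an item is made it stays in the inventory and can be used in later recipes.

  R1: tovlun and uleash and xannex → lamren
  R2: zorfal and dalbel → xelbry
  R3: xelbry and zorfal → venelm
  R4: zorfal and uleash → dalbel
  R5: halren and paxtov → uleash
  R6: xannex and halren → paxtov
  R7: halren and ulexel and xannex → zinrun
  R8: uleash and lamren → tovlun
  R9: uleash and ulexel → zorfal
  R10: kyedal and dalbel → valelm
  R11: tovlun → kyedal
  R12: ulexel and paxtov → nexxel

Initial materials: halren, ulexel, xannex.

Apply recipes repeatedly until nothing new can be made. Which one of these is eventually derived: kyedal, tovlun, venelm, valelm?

venelm

Using R6, xannex and halren make paxtov.
halren and paxtov → uleash (R5).
Using R9, uleash and ulexel make zorfal.
zorfal and uleash → dalbel (R4).
zorfal and dalbel → xelbry (R2).
xelbry and zorfal → venelm (R3).
valelm would need kyedal and dalbel (R10), but kyedal is never obtained. kyedal would need tovlun (R11), but tovlun is never obtained. tovlun would need uleash and lamren (R8), but lamren is never obtained.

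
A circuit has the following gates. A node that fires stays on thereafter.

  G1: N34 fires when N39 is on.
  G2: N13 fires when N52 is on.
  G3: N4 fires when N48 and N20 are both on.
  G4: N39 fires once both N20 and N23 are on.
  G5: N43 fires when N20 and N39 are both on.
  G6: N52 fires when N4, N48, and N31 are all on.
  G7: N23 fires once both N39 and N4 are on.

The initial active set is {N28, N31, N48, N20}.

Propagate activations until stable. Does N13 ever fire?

G3: N48 and N20 on → N4 on.
N4, N48, and N31 are on, so N52 fires (G6).
G2: N52 on → N13 on.

Yes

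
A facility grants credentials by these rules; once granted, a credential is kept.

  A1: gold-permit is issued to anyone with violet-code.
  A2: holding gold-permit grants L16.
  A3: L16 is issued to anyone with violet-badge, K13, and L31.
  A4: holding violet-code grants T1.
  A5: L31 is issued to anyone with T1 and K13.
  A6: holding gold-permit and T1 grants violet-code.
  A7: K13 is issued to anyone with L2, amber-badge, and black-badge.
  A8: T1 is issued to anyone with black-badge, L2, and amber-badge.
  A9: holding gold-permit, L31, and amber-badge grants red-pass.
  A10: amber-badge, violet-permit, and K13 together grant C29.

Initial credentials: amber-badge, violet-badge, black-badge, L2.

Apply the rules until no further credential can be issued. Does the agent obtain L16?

Yes

Holding L2, amber-badge, and black-badge grants K13 (A7).
Holding black-badge, L2, and amber-badge grants T1 (A8).
Holding T1 and K13 grants L31 (A5).
Holding violet-badge, K13, and L31 grants L16 (A3).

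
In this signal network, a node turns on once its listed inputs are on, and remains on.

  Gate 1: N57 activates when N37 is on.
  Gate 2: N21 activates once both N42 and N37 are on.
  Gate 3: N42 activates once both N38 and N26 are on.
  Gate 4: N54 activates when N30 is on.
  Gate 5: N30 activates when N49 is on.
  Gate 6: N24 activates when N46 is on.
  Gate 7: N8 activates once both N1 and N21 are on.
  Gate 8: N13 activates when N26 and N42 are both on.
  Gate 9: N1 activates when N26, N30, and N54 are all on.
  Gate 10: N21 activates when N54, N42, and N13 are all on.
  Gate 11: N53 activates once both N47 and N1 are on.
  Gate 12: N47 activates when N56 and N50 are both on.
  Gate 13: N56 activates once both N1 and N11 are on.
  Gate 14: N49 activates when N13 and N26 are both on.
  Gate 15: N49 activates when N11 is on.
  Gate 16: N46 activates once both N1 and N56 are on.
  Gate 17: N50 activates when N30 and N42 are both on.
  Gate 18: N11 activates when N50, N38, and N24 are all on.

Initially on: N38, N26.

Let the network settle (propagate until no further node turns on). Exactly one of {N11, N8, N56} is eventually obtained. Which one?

N8

Gate 3: N38 and N26 on → N42 on.
Gate 8: N26 and N42 on → N13 on.
N13 and N26 are on, so N49 activates (Gate 14).
N49 is on, so N30 activates (Gate 5).
N30 is on, so N54 activates (Gate 4).
N54, N42, and N13 are on, so N21 activates (Gate 10).
N26, N30, and N54 are on, so N1 activates (Gate 9).
N1 and N21 are on, so N8 activates (Gate 7).
N56 would need N1 and N11 (Gate 13), but N11 never turns on. N11 would need N50, N38, and N24 (Gate 18), but N24 never turns on.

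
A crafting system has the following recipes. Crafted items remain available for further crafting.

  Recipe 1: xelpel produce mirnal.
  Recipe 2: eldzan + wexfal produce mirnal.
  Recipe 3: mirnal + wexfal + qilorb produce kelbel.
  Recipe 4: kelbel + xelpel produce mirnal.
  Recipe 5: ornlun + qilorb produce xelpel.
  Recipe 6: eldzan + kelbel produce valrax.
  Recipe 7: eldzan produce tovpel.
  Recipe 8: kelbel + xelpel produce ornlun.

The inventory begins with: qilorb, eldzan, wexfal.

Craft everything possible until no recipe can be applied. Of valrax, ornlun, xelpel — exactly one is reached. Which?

valrax

Using Recipe 2, eldzan and wexfal make mirnal.
mirnal + wexfal + qilorb → kelbel (Recipe 3).
Using Recipe 6, eldzan and kelbel make valrax.
ornlun would need kelbel and xelpel (Recipe 8), but xelpel is never obtained. xelpel would need ornlun and qilorb (Recipe 5), but ornlun is never obtained.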